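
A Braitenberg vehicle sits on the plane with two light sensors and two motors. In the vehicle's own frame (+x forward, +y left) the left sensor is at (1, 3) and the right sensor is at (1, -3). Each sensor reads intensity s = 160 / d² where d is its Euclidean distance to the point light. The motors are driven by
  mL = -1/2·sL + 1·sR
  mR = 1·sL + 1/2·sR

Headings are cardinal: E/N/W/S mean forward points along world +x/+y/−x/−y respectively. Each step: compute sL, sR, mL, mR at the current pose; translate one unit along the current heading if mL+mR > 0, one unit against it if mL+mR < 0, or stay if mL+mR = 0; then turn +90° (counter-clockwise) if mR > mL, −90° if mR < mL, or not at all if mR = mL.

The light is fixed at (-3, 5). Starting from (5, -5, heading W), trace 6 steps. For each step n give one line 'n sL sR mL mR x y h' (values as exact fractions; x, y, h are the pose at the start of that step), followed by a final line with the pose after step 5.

n=0: pose=(5,-5,W); sL=80/109, sR=80/49; mL=6760/5341, mR=8280/5341; mL+mR=15040/5341 → advance +1; mR−mL=1520/5341 → turn +1·90°
n=1: pose=(4,-5,S); sL=160/221, sR=160/137; mL=24400/30277, mR=39600/30277; mL+mR=64000/30277 → advance +1; mR−mL=15200/30277 → turn +1·90°
n=2: pose=(4,-6,E); sL=5/4, sR=8/13; mL=-1/104, mR=81/52; mL+mR=161/104 → advance +1; mR−mL=163/104 → turn +1·90°
n=3: pose=(5,-6,N); sL=32/25, sR=160/221; mL=464/5525, mR=9072/5525; mL+mR=9536/5525 → advance +1; mR−mL=8608/5525 → turn +1·90°
n=4: pose=(5,-5,W); sL=80/109, sR=80/49; mL=6760/5341, mR=8280/5341; mL+mR=15040/5341 → advance +1; mR−mL=1520/5341 → turn +1·90°
n=5: pose=(4,-5,S); sL=160/221, sR=160/137; mL=24400/30277, mR=39600/30277; mL+mR=64000/30277 → advance +1; mR−mL=15200/30277 → turn +1·90°

0 80/109 80/49 6760/5341 8280/5341 5 -5 W
1 160/221 160/137 24400/30277 39600/30277 4 -5 S
2 5/4 8/13 -1/104 81/52 4 -6 E
3 32/25 160/221 464/5525 9072/5525 5 -6 N
4 80/109 80/49 6760/5341 8280/5341 5 -5 W
5 160/221 160/137 24400/30277 39600/30277 4 -5 S
final 4 -6 E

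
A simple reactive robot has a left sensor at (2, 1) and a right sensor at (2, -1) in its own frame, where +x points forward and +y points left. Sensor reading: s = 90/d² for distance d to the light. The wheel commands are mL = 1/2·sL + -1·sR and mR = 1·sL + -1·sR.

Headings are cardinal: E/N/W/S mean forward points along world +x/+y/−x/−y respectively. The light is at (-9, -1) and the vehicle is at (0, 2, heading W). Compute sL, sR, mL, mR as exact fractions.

left sensor world pos  = (-2, 1); dL² = 53
right sensor world pos = (-2, 3); dR² = 65
sL = 90/53 = 90/53
sR = 90/65 = 18/13
mL = 1/2·sL + -1·sR = -369/689
mR = 1·sL + -1·sR = 216/689

90/53 18/13 -369/689 216/689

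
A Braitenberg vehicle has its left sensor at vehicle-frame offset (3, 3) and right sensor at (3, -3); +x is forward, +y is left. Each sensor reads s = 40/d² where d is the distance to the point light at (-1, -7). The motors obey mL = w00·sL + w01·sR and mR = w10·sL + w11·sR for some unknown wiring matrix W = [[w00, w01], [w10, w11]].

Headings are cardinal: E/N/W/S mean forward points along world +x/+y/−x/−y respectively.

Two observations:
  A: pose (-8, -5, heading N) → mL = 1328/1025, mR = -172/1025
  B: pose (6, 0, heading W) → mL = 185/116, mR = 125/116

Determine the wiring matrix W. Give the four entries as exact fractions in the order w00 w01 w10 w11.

1 1 1 -1/2

obs A: pose=(-8,-5,N) → sL=8/25, sR=40/41, mL=1328/1025, mR=-172/1025
obs B: pose=(6,0,W) → sL=5/4, sR=10/29, mL=185/116, mR=125/116
sensor matrix S = [[8/25, 40/41], [5/4, 10/29]]; det S = -6594/5945
solve [mL_A; mL_B] = S·[w00; w01] and [mR_A; mR_B] = S·[w10; w11]:
  w00 = 1, w01 = 1, w10 = 1, w11 = -1/2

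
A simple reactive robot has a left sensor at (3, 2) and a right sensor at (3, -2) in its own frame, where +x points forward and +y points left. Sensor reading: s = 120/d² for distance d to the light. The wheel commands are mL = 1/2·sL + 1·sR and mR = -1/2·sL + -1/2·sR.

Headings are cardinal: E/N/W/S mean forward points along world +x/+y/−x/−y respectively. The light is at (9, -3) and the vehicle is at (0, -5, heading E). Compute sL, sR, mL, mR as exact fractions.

10/3 30/13 155/39 -110/39

left sensor world pos  = (3, -3); dL² = 36
right sensor world pos = (3, -7); dR² = 52
sL = 120/36 = 10/3
sR = 120/52 = 30/13
mL = 1/2·sL + 1·sR = 155/39
mR = -1/2·sL + -1/2·sR = -110/39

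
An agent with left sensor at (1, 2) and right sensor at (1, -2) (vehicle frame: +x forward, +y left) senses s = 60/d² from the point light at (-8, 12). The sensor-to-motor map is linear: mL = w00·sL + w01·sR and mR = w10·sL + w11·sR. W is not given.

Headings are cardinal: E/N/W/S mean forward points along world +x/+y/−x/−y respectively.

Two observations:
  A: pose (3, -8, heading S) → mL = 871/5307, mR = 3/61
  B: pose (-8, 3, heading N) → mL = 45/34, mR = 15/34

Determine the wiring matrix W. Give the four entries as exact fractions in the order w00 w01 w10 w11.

1/2 1 1/2 0

obs A: pose=(3,-8,S) → sL=6/61, sR=10/87, mL=871/5307, mR=3/61
obs B: pose=(-8,3,N) → sL=15/17, sR=15/17, mL=45/34, mR=15/34
sensor matrix S = [[6/61, 10/87], [15/17, 15/17]]; det S = -440/30073
solve [mL_A; mL_B] = S·[w00; w01] and [mR_A; mR_B] = S·[w10; w11]:
  w00 = 1/2, w01 = 1, w10 = 1/2, w11 = 0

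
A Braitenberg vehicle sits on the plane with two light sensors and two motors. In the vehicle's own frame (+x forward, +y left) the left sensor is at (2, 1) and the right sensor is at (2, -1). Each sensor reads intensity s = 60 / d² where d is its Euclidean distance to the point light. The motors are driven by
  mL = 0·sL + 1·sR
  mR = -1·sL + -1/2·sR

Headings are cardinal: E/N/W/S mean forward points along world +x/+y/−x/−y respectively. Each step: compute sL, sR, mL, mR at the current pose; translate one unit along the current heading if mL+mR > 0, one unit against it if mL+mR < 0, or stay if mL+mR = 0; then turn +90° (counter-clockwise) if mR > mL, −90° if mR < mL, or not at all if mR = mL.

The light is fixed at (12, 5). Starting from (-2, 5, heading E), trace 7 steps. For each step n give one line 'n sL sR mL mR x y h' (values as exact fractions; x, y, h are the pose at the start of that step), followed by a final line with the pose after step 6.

n=0: pose=(-2,5,E); sL=12/29, sR=12/29; mL=12/29, mR=-18/29; mL+mR=-6/29 → advance -1; mR−mL=-30/29 → turn -1·90°
n=1: pose=(-3,5,S); sL=3/10, sR=3/13; mL=3/13, mR=-27/65; mL+mR=-12/65 → advance -1; mR−mL=-42/65 → turn -1·90°
n=2: pose=(-3,6,W); sL=60/289, sR=60/293; mL=60/293, mR=-26250/84677; mL+mR=-8910/84677 → advance -1; mR−mL=-43590/84677 → turn -1·90°
n=3: pose=(-2,6,N); sL=10/39, sR=30/89; mL=30/89, mR=-1475/3471; mL+mR=-305/3471 → advance -1; mR−mL=-2645/3471 → turn -1·90°
n=4: pose=(-2,5,E); sL=12/29, sR=12/29; mL=12/29, mR=-18/29; mL+mR=-6/29 → advance -1; mR−mL=-30/29 → turn -1·90°
n=5: pose=(-3,5,S); sL=3/10, sR=3/13; mL=3/13, mR=-27/65; mL+mR=-12/65 → advance -1; mR−mL=-42/65 → turn -1·90°
n=6: pose=(-3,6,W); sL=60/289, sR=60/293; mL=60/293, mR=-26250/84677; mL+mR=-8910/84677 → advance -1; mR−mL=-43590/84677 → turn -1·90°

0 12/29 12/29 12/29 -18/29 -2 5 E
1 3/10 3/13 3/13 -27/65 -3 5 S
2 60/289 60/293 60/293 -26250/84677 -3 6 W
3 10/39 30/89 30/89 -1475/3471 -2 6 N
4 12/29 12/29 12/29 -18/29 -2 5 E
5 3/10 3/13 3/13 -27/65 -3 5 S
6 60/289 60/293 60/293 -26250/84677 -3 6 W
final -2 6 N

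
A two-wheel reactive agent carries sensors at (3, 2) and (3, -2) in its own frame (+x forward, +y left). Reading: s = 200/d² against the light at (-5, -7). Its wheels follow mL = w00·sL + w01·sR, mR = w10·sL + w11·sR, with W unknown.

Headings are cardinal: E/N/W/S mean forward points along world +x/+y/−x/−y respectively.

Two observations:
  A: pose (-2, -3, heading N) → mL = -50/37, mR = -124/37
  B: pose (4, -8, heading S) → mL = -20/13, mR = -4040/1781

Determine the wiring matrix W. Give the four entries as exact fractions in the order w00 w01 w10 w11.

obs A: pose=(-2,-3,N) → sL=4, sR=100/37, mL=-50/37, mR=-124/37
obs B: pose=(4,-8,S) → sL=200/137, sR=40/13, mL=-20/13, mR=-4040/1781
sensor matrix S = [[4, 100/37], [200/137, 40/13]]; det S = 551040/65897
solve [mL_A; mL_B] = S·[w00; w01] and [mR_A; mR_B] = S·[w10; w11]:
  w00 = 0, w01 = -1/2, w10 = -1/2, w11 = -1/2

0 -1/2 -1/2 -1/2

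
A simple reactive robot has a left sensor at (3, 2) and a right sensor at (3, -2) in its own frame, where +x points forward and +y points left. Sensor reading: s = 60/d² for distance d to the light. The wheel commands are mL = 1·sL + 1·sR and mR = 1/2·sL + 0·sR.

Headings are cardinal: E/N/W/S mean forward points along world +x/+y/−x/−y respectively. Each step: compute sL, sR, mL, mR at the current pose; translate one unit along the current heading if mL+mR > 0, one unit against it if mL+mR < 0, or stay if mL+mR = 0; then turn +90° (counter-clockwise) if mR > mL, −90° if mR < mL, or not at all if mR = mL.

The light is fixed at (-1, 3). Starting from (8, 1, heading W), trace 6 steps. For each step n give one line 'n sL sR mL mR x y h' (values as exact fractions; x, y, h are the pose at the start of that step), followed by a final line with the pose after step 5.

n=0: pose=(8,1,W); sL=15/13, sR=5/3; mL=110/39, mR=15/26; mL+mR=265/78 → advance +1; mR−mL=-175/78 → turn -1·90°
n=1: pose=(7,1,N); sL=60/37, sR=60/101; mL=8280/3737, mR=30/37; mL+mR=11310/3737 → advance +1; mR−mL=-5250/3737 → turn -1·90°
n=2: pose=(7,2,E); sL=30/61, sR=6/13; mL=756/793, mR=15/61; mL+mR=951/793 → advance +1; mR−mL=-561/793 → turn -1·90°
n=3: pose=(8,2,S); sL=60/137, sR=12/13; mL=2424/1781, mR=30/137; mL+mR=2814/1781 → advance +1; mR−mL=-2034/1781 → turn -1·90°
n=4: pose=(8,1,W); sL=15/13, sR=5/3; mL=110/39, mR=15/26; mL+mR=265/78 → advance +1; mR−mL=-175/78 → turn -1·90°
n=5: pose=(7,1,N); sL=60/37, sR=60/101; mL=8280/3737, mR=30/37; mL+mR=11310/3737 → advance +1; mR−mL=-5250/3737 → turn -1·90°

0 15/13 5/3 110/39 15/26 8 1 W
1 60/37 60/101 8280/3737 30/37 7 1 N
2 30/61 6/13 756/793 15/61 7 2 E
3 60/137 12/13 2424/1781 30/137 8 2 S
4 15/13 5/3 110/39 15/26 8 1 W
5 60/37 60/101 8280/3737 30/37 7 1 N
final 7 2 E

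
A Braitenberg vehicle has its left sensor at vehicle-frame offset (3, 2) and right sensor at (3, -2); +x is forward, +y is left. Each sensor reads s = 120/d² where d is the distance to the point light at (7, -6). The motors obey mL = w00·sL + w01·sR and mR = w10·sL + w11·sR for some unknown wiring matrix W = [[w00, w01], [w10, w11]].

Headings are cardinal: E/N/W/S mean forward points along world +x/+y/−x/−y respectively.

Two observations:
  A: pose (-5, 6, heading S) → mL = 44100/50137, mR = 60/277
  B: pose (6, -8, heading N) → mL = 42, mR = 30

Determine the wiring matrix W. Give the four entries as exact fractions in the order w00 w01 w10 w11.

obs A: pose=(-5,6,S) → sL=120/181, sR=120/277, mL=44100/50137, mR=60/277
obs B: pose=(6,-8,N) → sL=12, sR=60, mL=42, mR=30
sensor matrix S = [[120/181, 120/277], [12, 60]]; det S = 1733760/50137
solve [mL_A; mL_B] = S·[w00; w01] and [mR_A; mR_B] = S·[w10; w11]:
  w00 = 1, w01 = 1/2, w10 = 0, w11 = 1/2

1 1/2 0 1/2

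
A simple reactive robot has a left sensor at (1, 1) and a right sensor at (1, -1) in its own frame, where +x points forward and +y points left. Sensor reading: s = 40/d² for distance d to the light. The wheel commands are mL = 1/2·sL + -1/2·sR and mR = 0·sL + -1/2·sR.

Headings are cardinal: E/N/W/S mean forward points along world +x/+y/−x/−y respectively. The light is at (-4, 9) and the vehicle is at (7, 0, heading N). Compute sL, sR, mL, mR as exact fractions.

left sensor world pos  = (6, 1); dL² = 164
right sensor world pos = (8, 1); dR² = 208
sL = 40/164 = 10/41
sR = 40/208 = 5/26
mL = 1/2·sL + -1/2·sR = 55/2132
mR = 0·sL + -1/2·sR = -5/52

10/41 5/26 55/2132 -5/52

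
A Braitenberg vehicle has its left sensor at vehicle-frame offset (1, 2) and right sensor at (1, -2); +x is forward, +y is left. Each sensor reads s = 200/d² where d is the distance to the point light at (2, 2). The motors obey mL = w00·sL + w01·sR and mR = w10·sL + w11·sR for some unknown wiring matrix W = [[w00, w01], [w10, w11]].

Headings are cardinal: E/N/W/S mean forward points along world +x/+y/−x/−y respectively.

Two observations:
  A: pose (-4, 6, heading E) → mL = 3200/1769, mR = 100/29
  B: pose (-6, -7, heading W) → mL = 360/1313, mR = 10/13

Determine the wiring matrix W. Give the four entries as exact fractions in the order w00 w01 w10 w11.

obs A: pose=(-4,6,E) → sL=200/61, sR=200/29, mL=3200/1769, mR=100/29
obs B: pose=(-6,-7,W) → sL=100/101, sR=20/13, mL=360/1313, mR=10/13
sensor matrix S = [[200/61, 200/29], [100/101, 20/13]]; det S = -4144000/2322697
solve [mL_A; mL_B] = S·[w00; w01] and [mR_A; mR_B] = S·[w10; w11]:
  w00 = -1/2, w01 = 1/2, w10 = 0, w11 = 1/2

-1/2 1/2 0 1/2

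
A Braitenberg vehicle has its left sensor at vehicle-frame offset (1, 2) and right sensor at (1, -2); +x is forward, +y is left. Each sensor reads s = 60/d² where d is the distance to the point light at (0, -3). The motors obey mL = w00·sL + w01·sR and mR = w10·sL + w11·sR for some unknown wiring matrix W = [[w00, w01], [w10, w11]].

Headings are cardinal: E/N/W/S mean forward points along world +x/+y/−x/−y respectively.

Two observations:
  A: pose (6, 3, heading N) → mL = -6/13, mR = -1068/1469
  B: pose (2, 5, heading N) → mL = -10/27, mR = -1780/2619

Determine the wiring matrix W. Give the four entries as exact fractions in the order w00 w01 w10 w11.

obs A: pose=(6,3,N) → sL=12/13, sR=60/113, mL=-6/13, mR=-1068/1469
obs B: pose=(2,5,N) → sL=20/27, sR=60/97, mL=-10/27, mR=-1780/2619
sensor matrix S = [[12/13, 60/113], [20/27, 60/97]]; det S = 227840/1282437
solve [mL_A; mL_B] = S·[w00; w01] and [mR_A; mR_B] = S·[w10; w11]:
  w00 = -1/2, w01 = 0, w10 = -1/2, w11 = -1/2

-1/2 0 -1/2 -1/2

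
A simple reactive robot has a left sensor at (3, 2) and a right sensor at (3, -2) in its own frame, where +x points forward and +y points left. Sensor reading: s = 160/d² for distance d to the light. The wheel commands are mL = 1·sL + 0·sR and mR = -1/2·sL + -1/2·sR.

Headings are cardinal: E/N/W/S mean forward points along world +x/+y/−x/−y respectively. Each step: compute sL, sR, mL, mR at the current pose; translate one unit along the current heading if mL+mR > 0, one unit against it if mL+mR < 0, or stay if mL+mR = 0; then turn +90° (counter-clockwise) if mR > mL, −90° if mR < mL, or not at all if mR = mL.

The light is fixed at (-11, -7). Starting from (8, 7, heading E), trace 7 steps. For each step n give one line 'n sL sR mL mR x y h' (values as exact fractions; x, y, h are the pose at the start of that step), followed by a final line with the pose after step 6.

0 8/37 40/157 8/37 -1368/5809 8 7 E
1 160/521 160/377 160/521 -71840/196417 7 7 S
2 80/197 80/257 80/197 -18160/50629 7 8 W
3 160/549 32/137 160/549 -19744/75213 6 8 N
4 40/181 40/149 40/181 -6600/26969 6 9 E
5 160/493 32/73 160/493 -13728/35989 5 9 S
6 80/197 16/53 80/197 -3696/10441 5 10 W
final 4 10 N

n=0: pose=(8,7,E); sL=8/37, sR=40/157; mL=8/37, mR=-1368/5809; mL+mR=-112/5809 → advance -1; mR−mL=-2624/5809 → turn -1·90°
n=1: pose=(7,7,S); sL=160/521, sR=160/377; mL=160/521, mR=-71840/196417; mL+mR=-11520/196417 → advance -1; mR−mL=-132160/196417 → turn -1·90°
n=2: pose=(7,8,W); sL=80/197, sR=80/257; mL=80/197, mR=-18160/50629; mL+mR=2400/50629 → advance +1; mR−mL=-38720/50629 → turn -1·90°
n=3: pose=(6,8,N); sL=160/549, sR=32/137; mL=160/549, mR=-19744/75213; mL+mR=2176/75213 → advance +1; mR−mL=-13888/25071 → turn -1·90°
n=4: pose=(6,9,E); sL=40/181, sR=40/149; mL=40/181, mR=-6600/26969; mL+mR=-640/26969 → advance -1; mR−mL=-12560/26969 → turn -1·90°
n=5: pose=(5,9,S); sL=160/493, sR=32/73; mL=160/493, mR=-13728/35989; mL+mR=-2048/35989 → advance -1; mR−mL=-25408/35989 → turn -1·90°
n=6: pose=(5,10,W); sL=80/197, sR=16/53; mL=80/197, mR=-3696/10441; mL+mR=544/10441 → advance +1; mR−mL=-7936/10441 → turn -1·90°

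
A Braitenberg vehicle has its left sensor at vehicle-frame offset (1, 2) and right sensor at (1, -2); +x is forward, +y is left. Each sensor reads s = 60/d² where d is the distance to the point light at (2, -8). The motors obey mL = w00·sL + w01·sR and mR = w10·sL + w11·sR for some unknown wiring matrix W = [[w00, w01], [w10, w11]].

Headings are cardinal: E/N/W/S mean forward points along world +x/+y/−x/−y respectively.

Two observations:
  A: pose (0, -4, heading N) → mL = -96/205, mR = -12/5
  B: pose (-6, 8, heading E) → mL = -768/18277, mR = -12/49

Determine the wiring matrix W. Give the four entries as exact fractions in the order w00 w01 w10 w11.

obs A: pose=(0,-4,N) → sL=60/41, sR=12/5, mL=-96/205, mR=-12/5
obs B: pose=(-6,8,E) → sL=60/373, sR=12/49, mL=-768/18277, mR=-12/49
sensor matrix S = [[60/41, 12/5], [60/373, 12/49]]; det S = -20736/749357
solve [mL_A; mL_B] = S·[w00; w01] and [mR_A; mR_B] = S·[w10; w11]:
  w00 = 1/2, w01 = -1/2, w10 = 0, w11 = -1

1/2 -1/2 0 -1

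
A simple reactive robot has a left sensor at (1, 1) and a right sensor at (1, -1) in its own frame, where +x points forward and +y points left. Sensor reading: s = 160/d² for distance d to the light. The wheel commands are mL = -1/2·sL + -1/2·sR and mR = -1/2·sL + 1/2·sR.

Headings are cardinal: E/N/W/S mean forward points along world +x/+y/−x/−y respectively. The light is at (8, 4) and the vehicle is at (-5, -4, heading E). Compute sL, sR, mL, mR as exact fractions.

160/193 32/45 -6688/8685 -512/8685

left sensor world pos  = (-4, -3); dL² = 193
right sensor world pos = (-4, -5); dR² = 225
sL = 160/193 = 160/193
sR = 160/225 = 32/45
mL = -1/2·sL + -1/2·sR = -6688/8685
mR = -1/2·sL + 1/2·sR = -512/8685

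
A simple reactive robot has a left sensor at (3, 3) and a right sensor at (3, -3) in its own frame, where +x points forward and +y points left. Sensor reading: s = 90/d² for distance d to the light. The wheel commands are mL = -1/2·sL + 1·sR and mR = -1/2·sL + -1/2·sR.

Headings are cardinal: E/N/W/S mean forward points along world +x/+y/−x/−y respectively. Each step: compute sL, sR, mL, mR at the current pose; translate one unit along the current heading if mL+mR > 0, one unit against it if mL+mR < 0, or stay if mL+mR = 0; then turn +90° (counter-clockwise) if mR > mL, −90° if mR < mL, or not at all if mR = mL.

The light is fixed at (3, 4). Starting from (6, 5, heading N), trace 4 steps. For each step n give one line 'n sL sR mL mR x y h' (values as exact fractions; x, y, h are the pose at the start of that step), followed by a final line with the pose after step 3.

0 45/8 45/26 -225/208 -765/208 6 5 N
1 2 2 1 -2 6 4 E
2 45/17 9 261/34 -99/17 5 4 S
3 90/17 18 261/17 -198/17 5 3 W
final 4 3 N

n=0: pose=(6,5,N); sL=45/8, sR=45/26; mL=-225/208, mR=-765/208; mL+mR=-495/104 → advance -1; mR−mL=-135/52 → turn -1·90°
n=1: pose=(6,4,E); sL=2, sR=2; mL=1, mR=-2; mL+mR=-1 → advance -1; mR−mL=-3 → turn -1·90°
n=2: pose=(5,4,S); sL=45/17, sR=9; mL=261/34, mR=-99/17; mL+mR=63/34 → advance +1; mR−mL=-27/2 → turn -1·90°
n=3: pose=(5,3,W); sL=90/17, sR=18; mL=261/17, mR=-198/17; mL+mR=63/17 → advance +1; mR−mL=-27 → turn -1·90°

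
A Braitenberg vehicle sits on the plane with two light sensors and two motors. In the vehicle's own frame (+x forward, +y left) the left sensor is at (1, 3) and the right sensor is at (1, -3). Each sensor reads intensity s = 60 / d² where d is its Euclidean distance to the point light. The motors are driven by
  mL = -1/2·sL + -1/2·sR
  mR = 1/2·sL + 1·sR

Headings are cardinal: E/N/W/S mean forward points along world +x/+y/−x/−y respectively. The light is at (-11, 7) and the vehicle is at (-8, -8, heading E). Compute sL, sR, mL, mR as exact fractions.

3/8 3/17 -75/272 99/272

left sensor world pos  = (-7, -5); dL² = 160
right sensor world pos = (-7, -11); dR² = 340
sL = 60/160 = 3/8
sR = 60/340 = 3/17
mL = -1/2·sL + -1/2·sR = -75/272
mR = 1/2·sL + 1·sR = 99/272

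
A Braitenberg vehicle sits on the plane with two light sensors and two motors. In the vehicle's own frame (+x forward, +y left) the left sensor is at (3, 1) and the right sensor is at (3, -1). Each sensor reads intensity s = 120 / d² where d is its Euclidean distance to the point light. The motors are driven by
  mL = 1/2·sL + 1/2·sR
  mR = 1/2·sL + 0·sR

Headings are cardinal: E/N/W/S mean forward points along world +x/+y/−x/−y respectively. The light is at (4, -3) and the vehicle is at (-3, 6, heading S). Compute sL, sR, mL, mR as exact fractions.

left sensor world pos  = (-2, 3); dL² = 72
right sensor world pos = (-4, 3); dR² = 100
sL = 120/72 = 5/3
sR = 120/100 = 6/5
mL = 1/2·sL + 1/2·sR = 43/30
mR = 1/2·sL + 0·sR = 5/6

5/3 6/5 43/30 5/6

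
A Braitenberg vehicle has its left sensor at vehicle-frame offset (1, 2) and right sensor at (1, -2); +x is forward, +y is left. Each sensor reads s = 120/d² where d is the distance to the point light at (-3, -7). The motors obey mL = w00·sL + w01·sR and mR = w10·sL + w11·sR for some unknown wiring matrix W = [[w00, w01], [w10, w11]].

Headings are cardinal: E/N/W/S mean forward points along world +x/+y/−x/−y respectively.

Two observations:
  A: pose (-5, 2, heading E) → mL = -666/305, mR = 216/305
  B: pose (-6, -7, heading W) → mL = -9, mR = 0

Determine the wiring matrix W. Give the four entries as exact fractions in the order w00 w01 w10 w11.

obs A: pose=(-5,2,E) → sL=60/61, sR=12/5, mL=-666/305, mR=216/305
obs B: pose=(-6,-7,W) → sL=6, sR=6, mL=-9, mR=0
sensor matrix S = [[60/61, 12/5], [6, 6]]; det S = -2592/305
solve [mL_A; mL_B] = S·[w00; w01] and [mR_A; mR_B] = S·[w10; w11]:
  w00 = -1, w01 = -1/2, w10 = -1/2, w11 = 1/2

-1 -1/2 -1/2 1/2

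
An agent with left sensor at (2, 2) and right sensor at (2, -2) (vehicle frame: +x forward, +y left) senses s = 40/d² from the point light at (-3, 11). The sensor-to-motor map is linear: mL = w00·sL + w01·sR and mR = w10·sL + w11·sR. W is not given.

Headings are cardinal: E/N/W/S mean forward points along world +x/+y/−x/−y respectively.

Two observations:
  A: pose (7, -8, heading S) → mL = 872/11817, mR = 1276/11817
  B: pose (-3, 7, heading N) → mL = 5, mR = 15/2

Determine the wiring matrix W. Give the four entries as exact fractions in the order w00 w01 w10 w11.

1/2 1/2 1 1/2

obs A: pose=(7,-8,S) → sL=8/117, sR=8/101, mL=872/11817, mR=1276/11817
obs B: pose=(-3,7,N) → sL=5, sR=5, mL=5, mR=15/2
sensor matrix S = [[8/117, 8/101], [5, 5]]; det S = -640/11817
solve [mL_A; mL_B] = S·[w00; w01] and [mR_A; mR_B] = S·[w10; w11]:
  w00 = 1/2, w01 = 1/2, w10 = 1, w11 = 1/2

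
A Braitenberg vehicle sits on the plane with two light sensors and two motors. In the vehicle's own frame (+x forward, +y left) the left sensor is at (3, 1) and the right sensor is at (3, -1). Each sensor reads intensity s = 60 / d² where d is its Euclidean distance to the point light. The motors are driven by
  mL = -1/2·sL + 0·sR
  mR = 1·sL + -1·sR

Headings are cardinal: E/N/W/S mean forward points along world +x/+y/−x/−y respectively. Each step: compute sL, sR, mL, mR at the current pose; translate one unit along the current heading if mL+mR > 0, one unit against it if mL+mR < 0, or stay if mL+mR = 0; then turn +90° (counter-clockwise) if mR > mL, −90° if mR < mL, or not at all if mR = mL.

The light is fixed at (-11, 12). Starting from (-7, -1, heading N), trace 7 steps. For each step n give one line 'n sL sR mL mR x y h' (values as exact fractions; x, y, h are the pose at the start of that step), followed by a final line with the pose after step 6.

n=0: pose=(-7,-1,N); sL=60/109, sR=12/25; mL=-30/109, mR=192/2725; mL+mR=-558/2725 → advance -1; mR−mL=942/2725 → turn +1·90°
n=1: pose=(-7,-2,W); sL=30/113, sR=6/17; mL=-15/113, mR=-168/1921; mL+mR=-423/1921 → advance -1; mR−mL=87/1921 → turn +1·90°
n=2: pose=(-6,-2,S); sL=12/65, sR=12/61; mL=-6/65, mR=-48/3965; mL+mR=-414/3965 → advance -1; mR−mL=318/3965 → turn +1·90°
n=3: pose=(-6,-1,E); sL=15/52, sR=3/13; mL=-15/104, mR=3/52; mL+mR=-9/104 → advance -1; mR−mL=21/104 → turn +1·90°
n=4: pose=(-7,-1,N); sL=60/109, sR=12/25; mL=-30/109, mR=192/2725; mL+mR=-558/2725 → advance -1; mR−mL=942/2725 → turn +1·90°
n=5: pose=(-7,-2,W); sL=30/113, sR=6/17; mL=-15/113, mR=-168/1921; mL+mR=-423/1921 → advance -1; mR−mL=87/1921 → turn +1·90°
n=6: pose=(-6,-2,S); sL=12/65, sR=12/61; mL=-6/65, mR=-48/3965; mL+mR=-414/3965 → advance -1; mR−mL=318/3965 → turn +1·90°

0 60/109 12/25 -30/109 192/2725 -7 -1 N
1 30/113 6/17 -15/113 -168/1921 -7 -2 W
2 12/65 12/61 -6/65 -48/3965 -6 -2 S
3 15/52 3/13 -15/104 3/52 -6 -1 E
4 60/109 12/25 -30/109 192/2725 -7 -1 N
5 30/113 6/17 -15/113 -168/1921 -7 -2 W
6 12/65 12/61 -6/65 -48/3965 -6 -2 S
final -6 -1 E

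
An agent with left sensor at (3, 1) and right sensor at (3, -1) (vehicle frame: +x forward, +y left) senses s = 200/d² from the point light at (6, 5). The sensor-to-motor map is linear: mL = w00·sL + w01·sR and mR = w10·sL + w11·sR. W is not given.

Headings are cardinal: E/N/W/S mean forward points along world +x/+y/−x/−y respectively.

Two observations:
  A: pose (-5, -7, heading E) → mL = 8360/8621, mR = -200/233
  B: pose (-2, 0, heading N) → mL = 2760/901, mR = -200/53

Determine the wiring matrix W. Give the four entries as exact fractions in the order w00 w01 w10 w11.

obs A: pose=(-5,-7,E) → sL=40/37, sR=200/233, mL=8360/8621, mR=-200/233
obs B: pose=(-2,0,N) → sL=40/17, sR=200/53, mL=2760/901, mR=-200/53
sensor matrix S = [[40/37, 200/233], [40/17, 200/53]]; det S = 16000000/7767521
solve [mL_A; mL_B] = S·[w00; w01] and [mR_A; mR_B] = S·[w10; w11]:
  w00 = 1/2, w01 = 1/2, w10 = 0, w11 = -1

1/2 1/2 0 -1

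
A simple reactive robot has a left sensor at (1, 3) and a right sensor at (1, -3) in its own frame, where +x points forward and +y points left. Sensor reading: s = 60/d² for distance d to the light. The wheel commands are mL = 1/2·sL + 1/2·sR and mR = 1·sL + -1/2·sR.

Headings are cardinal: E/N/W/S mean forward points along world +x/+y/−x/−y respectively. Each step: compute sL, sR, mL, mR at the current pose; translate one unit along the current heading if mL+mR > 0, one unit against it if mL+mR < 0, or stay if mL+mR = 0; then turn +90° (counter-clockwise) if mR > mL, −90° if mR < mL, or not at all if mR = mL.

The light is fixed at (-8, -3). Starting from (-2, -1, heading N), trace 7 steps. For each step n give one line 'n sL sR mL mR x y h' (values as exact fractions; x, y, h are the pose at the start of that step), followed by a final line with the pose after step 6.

0 10/3 2/3 2 3 -2 -1 N
1 12/5 60/61 516/305 582/305 -2 0 W
2 15/17 15/2 285/68 -195/68 -3 0 S
3 60/17 60/41 1740/697 1950/697 -3 -1 W
4 6/5 30 78/5 -69/5 -4 -1 S
5 60/13 12/5 228/65 222/65 -4 -2 W
6 15 3/2 33/4 57/4 -5 -2 N
final -5 -1 W

n=0: pose=(-2,-1,N); sL=10/3, sR=2/3; mL=2, mR=3; mL+mR=5 → advance +1; mR−mL=1 → turn +1·90°
n=1: pose=(-2,0,W); sL=12/5, sR=60/61; mL=516/305, mR=582/305; mL+mR=18/5 → advance +1; mR−mL=66/305 → turn +1·90°
n=2: pose=(-3,0,S); sL=15/17, sR=15/2; mL=285/68, mR=-195/68; mL+mR=45/34 → advance +1; mR−mL=-120/17 → turn -1·90°
n=3: pose=(-3,-1,W); sL=60/17, sR=60/41; mL=1740/697, mR=1950/697; mL+mR=90/17 → advance +1; mR−mL=210/697 → turn +1·90°
n=4: pose=(-4,-1,S); sL=6/5, sR=30; mL=78/5, mR=-69/5; mL+mR=9/5 → advance +1; mR−mL=-147/5 → turn -1·90°
n=5: pose=(-4,-2,W); sL=60/13, sR=12/5; mL=228/65, mR=222/65; mL+mR=90/13 → advance +1; mR−mL=-6/65 → turn -1·90°
n=6: pose=(-5,-2,N); sL=15, sR=3/2; mL=33/4, mR=57/4; mL+mR=45/2 → advance +1; mR−mL=6 → turn +1·90°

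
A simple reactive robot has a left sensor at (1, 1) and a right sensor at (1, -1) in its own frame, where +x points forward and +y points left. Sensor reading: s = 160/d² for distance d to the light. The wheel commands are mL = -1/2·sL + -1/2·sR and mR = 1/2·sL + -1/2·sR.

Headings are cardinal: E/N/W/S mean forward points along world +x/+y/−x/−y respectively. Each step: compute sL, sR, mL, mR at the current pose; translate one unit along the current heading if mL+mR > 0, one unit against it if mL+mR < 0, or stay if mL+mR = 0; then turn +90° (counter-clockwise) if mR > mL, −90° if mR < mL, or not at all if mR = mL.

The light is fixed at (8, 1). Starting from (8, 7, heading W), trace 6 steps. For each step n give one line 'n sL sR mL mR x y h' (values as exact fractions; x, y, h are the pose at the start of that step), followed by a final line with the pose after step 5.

n=0: pose=(8,7,W); sL=80/13, sR=16/5; mL=-304/65, mR=96/65; mL+mR=-16/5 → advance -1; mR−mL=80/13 → turn +1·90°
n=1: pose=(9,7,S); sL=160/29, sR=32/5; mL=-864/145, mR=-64/145; mL+mR=-32/5 → advance -1; mR−mL=160/29 → turn +1·90°
n=2: pose=(9,8,E); sL=40/17, sR=4; mL=-54/17, mR=-14/17; mL+mR=-4 → advance -1; mR−mL=40/17 → turn +1·90°
n=3: pose=(8,8,N); sL=32/13, sR=32/13; mL=-32/13, mR=0; mL+mR=-32/13 → advance -1; mR−mL=32/13 → turn +1·90°
n=4: pose=(8,7,W); sL=80/13, sR=16/5; mL=-304/65, mR=96/65; mL+mR=-16/5 → advance -1; mR−mL=80/13 → turn +1·90°
n=5: pose=(9,7,S); sL=160/29, sR=32/5; mL=-864/145, mR=-64/145; mL+mR=-32/5 → advance -1; mR−mL=160/29 → turn +1·90°

0 80/13 16/5 -304/65 96/65 8 7 W
1 160/29 32/5 -864/145 -64/145 9 7 S
2 40/17 4 -54/17 -14/17 9 8 E
3 32/13 32/13 -32/13 0 8 8 N
4 80/13 16/5 -304/65 96/65 8 7 W
5 160/29 32/5 -864/145 -64/145 9 7 S
final 9 8 E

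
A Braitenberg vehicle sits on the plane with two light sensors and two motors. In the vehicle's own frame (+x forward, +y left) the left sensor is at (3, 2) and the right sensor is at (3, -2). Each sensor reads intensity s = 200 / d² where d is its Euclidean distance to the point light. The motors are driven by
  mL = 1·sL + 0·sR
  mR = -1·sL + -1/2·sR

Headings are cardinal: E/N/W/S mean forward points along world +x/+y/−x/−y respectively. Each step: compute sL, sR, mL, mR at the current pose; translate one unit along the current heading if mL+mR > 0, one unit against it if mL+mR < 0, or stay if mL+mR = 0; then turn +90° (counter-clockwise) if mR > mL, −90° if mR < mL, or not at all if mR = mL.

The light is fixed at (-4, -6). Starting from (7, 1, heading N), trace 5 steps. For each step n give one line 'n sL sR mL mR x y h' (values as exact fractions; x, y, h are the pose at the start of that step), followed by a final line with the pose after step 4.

n=0: pose=(7,1,N); sL=200/181, sR=200/269; mL=200/181, mR=-71900/48689; mL+mR=-100/269 → advance -1; mR−mL=-125700/48689 → turn -1·90°
n=1: pose=(7,0,E); sL=10/13, sR=50/53; mL=10/13, mR=-855/689; mL+mR=-25/53 → advance -1; mR−mL=-1385/689 → turn -1·90°
n=2: pose=(6,0,S); sL=200/153, sR=200/73; mL=200/153, mR=-29900/11169; mL+mR=-100/73 → advance -1; mR−mL=-44500/11169 → turn -1·90°
n=3: pose=(6,1,W); sL=100/37, sR=20/13; mL=100/37, mR=-1670/481; mL+mR=-10/13 → advance -1; mR−mL=-2970/481 → turn -1·90°
n=4: pose=(7,1,N); sL=200/181, sR=200/269; mL=200/181, mR=-71900/48689; mL+mR=-100/269 → advance -1; mR−mL=-125700/48689 → turn -1·90°

0 200/181 200/269 200/181 -71900/48689 7 1 N
1 10/13 50/53 10/13 -855/689 7 0 E
2 200/153 200/73 200/153 -29900/11169 6 0 S
3 100/37 20/13 100/37 -1670/481 6 1 W
4 200/181 200/269 200/181 -71900/48689 7 1 N
final 7 0 E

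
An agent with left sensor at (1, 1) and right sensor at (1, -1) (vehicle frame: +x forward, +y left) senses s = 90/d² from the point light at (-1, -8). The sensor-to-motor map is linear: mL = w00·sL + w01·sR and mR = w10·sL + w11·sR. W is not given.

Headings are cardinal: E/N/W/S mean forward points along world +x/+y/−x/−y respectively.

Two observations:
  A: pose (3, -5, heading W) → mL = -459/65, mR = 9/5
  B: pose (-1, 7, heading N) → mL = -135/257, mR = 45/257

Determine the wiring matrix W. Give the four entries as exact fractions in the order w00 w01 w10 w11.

-1/2 -1 0 1/2

obs A: pose=(3,-5,W) → sL=90/13, sR=18/5, mL=-459/65, mR=9/5
obs B: pose=(-1,7,N) → sL=90/257, sR=90/257, mL=-135/257, mR=45/257
sensor matrix S = [[90/13, 18/5], [90/257, 90/257]]; det S = 3888/3341
solve [mL_A; mL_B] = S·[w00; w01] and [mR_A; mR_B] = S·[w10; w11]:
  w00 = -1/2, w01 = -1, w10 = 0, w11 = 1/2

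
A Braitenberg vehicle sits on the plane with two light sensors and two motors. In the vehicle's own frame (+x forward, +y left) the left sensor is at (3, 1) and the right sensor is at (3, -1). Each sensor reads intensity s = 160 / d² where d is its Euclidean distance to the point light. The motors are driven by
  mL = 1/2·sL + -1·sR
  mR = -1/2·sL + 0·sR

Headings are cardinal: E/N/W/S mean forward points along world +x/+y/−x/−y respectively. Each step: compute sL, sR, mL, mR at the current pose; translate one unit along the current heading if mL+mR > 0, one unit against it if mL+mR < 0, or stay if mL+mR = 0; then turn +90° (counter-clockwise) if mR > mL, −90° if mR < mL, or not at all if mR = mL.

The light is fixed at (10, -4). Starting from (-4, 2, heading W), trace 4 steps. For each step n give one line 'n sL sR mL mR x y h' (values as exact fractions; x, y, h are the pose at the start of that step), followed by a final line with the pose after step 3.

0 80/157 80/169 -5800/26533 -40/157 -4 2 W
1 160/277 32/45 -5264/12465 -80/277 -3 2 N
2 10/17 40/73 -315/1241 -5/17 -3 1 W
3 160/233 32/37 -4496/8621 -80/233 -2 1 N
final -2 0 W

n=0: pose=(-4,2,W); sL=80/157, sR=80/169; mL=-5800/26533, mR=-40/157; mL+mR=-80/169 → advance -1; mR−mL=-960/26533 → turn -1·90°
n=1: pose=(-3,2,N); sL=160/277, sR=32/45; mL=-5264/12465, mR=-80/277; mL+mR=-32/45 → advance -1; mR−mL=1664/12465 → turn +1·90°
n=2: pose=(-3,1,W); sL=10/17, sR=40/73; mL=-315/1241, mR=-5/17; mL+mR=-40/73 → advance -1; mR−mL=-50/1241 → turn -1·90°
n=3: pose=(-2,1,N); sL=160/233, sR=32/37; mL=-4496/8621, mR=-80/233; mL+mR=-32/37 → advance -1; mR−mL=1536/8621 → turn +1·90°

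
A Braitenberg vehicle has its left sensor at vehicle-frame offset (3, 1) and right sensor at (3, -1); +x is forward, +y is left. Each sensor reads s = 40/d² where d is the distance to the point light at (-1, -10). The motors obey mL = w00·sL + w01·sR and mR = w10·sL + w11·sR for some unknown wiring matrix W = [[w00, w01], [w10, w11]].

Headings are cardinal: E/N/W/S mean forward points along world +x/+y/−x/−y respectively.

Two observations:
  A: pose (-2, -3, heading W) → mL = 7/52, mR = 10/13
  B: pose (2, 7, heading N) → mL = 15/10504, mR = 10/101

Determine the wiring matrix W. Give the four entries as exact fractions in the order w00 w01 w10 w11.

obs A: pose=(-2,-3,W) → sL=10/13, sR=1/2, mL=7/52, mR=10/13
obs B: pose=(2,7,N) → sL=10/101, sR=5/52, mL=15/10504, mR=10/101
sensor matrix S = [[10/13, 1/2], [10/101, 5/52]]; det S = 835/34138
solve [mL_A; mL_B] = S·[w00; w01] and [mR_A; mR_B] = S·[w10; w11]:
  w00 = 1/2, w01 = -1/2, w10 = 1, w11 = 0

1/2 -1/2 1 0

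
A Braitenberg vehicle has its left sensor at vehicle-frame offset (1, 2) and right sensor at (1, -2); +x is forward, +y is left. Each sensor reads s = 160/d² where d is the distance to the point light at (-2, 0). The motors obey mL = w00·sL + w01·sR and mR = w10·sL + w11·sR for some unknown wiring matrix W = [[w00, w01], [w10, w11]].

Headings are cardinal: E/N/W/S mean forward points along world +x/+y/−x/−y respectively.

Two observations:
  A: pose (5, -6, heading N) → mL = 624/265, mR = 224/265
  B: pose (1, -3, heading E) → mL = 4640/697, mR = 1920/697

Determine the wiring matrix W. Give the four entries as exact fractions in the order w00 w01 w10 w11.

1/2 1/2 1/2 -1/2

obs A: pose=(5,-6,N) → sL=16/5, sR=80/53, mL=624/265, mR=224/265
obs B: pose=(1,-3,E) → sL=160/17, sR=160/41, mL=4640/697, mR=1920/697
sensor matrix S = [[16/5, 80/53], [160/17, 160/41]]; det S = -63488/36941
solve [mL_A; mL_B] = S·[w00; w01] and [mR_A; mR_B] = S·[w10; w11]:
  w00 = 1/2, w01 = 1/2, w10 = 1/2, w11 = -1/2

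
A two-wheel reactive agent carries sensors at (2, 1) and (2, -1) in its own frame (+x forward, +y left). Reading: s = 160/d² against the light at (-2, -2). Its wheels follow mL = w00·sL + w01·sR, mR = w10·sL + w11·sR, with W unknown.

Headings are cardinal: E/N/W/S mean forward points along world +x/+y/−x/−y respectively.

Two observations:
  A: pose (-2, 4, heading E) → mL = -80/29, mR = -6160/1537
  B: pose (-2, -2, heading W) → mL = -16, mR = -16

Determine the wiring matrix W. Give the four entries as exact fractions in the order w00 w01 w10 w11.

0 -1/2 1/2 -1

obs A: pose=(-2,4,E) → sL=160/53, sR=160/29, mL=-80/29, mR=-6160/1537
obs B: pose=(-2,-2,W) → sL=32, sR=32, mL=-16, mR=-16
sensor matrix S = [[160/53, 160/29], [32, 32]]; det S = -122880/1537
solve [mL_A; mL_B] = S·[w00; w01] and [mR_A; mR_B] = S·[w10; w11]:
  w00 = 0, w01 = -1/2, w10 = 1/2, w11 = -1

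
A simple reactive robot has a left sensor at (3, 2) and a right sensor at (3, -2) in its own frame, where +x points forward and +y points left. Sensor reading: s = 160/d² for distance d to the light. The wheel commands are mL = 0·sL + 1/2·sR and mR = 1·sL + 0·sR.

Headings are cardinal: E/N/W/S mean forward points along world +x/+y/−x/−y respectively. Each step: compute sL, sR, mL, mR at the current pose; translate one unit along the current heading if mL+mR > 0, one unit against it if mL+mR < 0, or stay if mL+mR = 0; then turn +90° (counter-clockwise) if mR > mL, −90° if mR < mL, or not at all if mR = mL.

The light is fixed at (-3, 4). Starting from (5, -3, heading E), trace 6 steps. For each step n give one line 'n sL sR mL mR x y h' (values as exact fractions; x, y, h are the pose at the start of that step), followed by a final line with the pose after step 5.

n=0: pose=(5,-3,E); sL=80/73, sR=80/101; mL=40/101, mR=80/73; mL+mR=11000/7373 → advance +1; mR−mL=5160/7373 → turn +1·90°
n=1: pose=(6,-3,N); sL=32/13, sR=160/137; mL=80/137, mR=32/13; mL+mR=5424/1781 → advance +1; mR−mL=3344/1781 → turn +1·90°
n=2: pose=(6,-2,W); sL=8/5, sR=40/13; mL=20/13, mR=8/5; mL+mR=204/65 → advance +1; mR−mL=4/65 → turn +1·90°
n=3: pose=(5,-2,S); sL=160/181, sR=160/117; mL=80/117, mR=160/181; mL+mR=33200/21177 → advance +1; mR−mL=4240/21177 → turn +1·90°
n=4: pose=(5,-3,E); sL=80/73, sR=80/101; mL=40/101, mR=80/73; mL+mR=11000/7373 → advance +1; mR−mL=5160/7373 → turn +1·90°
n=5: pose=(6,-3,N); sL=32/13, sR=160/137; mL=80/137, mR=32/13; mL+mR=5424/1781 → advance +1; mR−mL=3344/1781 → turn +1·90°

0 80/73 80/101 40/101 80/73 5 -3 E
1 32/13 160/137 80/137 32/13 6 -3 N
2 8/5 40/13 20/13 8/5 6 -2 W
3 160/181 160/117 80/117 160/181 5 -2 S
4 80/73 80/101 40/101 80/73 5 -3 E
5 32/13 160/137 80/137 32/13 6 -3 N
final 6 -2 W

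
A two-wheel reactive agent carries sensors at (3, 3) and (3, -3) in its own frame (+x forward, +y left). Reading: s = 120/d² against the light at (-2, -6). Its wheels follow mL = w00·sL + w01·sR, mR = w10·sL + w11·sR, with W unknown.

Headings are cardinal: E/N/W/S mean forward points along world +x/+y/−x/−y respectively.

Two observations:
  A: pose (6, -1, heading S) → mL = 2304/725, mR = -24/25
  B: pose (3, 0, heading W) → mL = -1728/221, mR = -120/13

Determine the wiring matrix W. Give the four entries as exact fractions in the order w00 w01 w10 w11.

-1 1 -1 0

obs A: pose=(6,-1,S) → sL=24/25, sR=120/29, mL=2304/725, mR=-24/25
obs B: pose=(3,0,W) → sL=120/13, sR=24/17, mL=-1728/221, mR=-120/13
sensor matrix S = [[24/25, 120/29], [120/13, 24/17]]; det S = -5902848/160225
solve [mL_A; mL_B] = S·[w00; w01] and [mR_A; mR_B] = S·[w10; w11]:
  w00 = -1, w01 = 1, w10 = -1, w11 = 0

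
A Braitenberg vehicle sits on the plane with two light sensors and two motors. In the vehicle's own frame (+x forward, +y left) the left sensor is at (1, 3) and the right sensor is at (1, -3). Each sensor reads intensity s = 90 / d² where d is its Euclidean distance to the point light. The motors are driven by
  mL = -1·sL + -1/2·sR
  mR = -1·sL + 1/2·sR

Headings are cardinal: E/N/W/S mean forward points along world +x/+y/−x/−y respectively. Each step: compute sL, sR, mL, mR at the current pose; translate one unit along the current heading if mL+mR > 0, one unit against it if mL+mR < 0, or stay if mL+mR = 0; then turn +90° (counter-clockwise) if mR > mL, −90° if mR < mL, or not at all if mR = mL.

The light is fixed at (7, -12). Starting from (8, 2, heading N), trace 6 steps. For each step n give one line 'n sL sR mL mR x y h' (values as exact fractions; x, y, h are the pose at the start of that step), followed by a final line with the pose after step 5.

0 90/229 90/241 -31995/55189 -11385/55189 8 2 N
1 9/10 45/128 -1377/1280 -927/1280 8 1 W
2 90/169 18/29 -4131/4901 -1089/4901 9 1 S
3 45/149 9/13 -2511/3874 171/3874 9 2 E
4 90/229 90/241 -31995/55189 -11385/55189 8 2 N
5 9/10 45/128 -1377/1280 -927/1280 8 1 W
final 9 1 S

n=0: pose=(8,2,N); sL=90/229, sR=90/241; mL=-31995/55189, mR=-11385/55189; mL+mR=-180/229 → advance -1; mR−mL=90/241 → turn +1·90°
n=1: pose=(8,1,W); sL=9/10, sR=45/128; mL=-1377/1280, mR=-927/1280; mL+mR=-9/5 → advance -1; mR−mL=45/128 → turn +1·90°
n=2: pose=(9,1,S); sL=90/169, sR=18/29; mL=-4131/4901, mR=-1089/4901; mL+mR=-180/169 → advance -1; mR−mL=18/29 → turn +1·90°
n=3: pose=(9,2,E); sL=45/149, sR=9/13; mL=-2511/3874, mR=171/3874; mL+mR=-90/149 → advance -1; mR−mL=9/13 → turn +1·90°
n=4: pose=(8,2,N); sL=90/229, sR=90/241; mL=-31995/55189, mR=-11385/55189; mL+mR=-180/229 → advance -1; mR−mL=90/241 → turn +1·90°
n=5: pose=(8,1,W); sL=9/10, sR=45/128; mL=-1377/1280, mR=-927/1280; mL+mR=-9/5 → advance -1; mR−mL=45/128 → turn +1·90°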